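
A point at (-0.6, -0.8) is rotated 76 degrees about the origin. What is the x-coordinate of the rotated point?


x' = x*cos(theta) - y*sin(theta)
cos(76 deg) = 0.2419, sin(76 deg) = 0.9703
x' = -0.6 * 0.2419 - -0.8 * 0.9703
= -0.1452 - -0.7762
= 0.6311


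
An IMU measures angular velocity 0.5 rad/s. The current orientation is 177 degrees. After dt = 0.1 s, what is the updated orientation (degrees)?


delta_theta = w * dt = 0.5 * 0.1 = 0.05 rad
= 2.8648 deg
theta_new = 177 + 2.8648 = 179.8648 deg


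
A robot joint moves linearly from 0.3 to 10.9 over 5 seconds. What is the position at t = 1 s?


s = t/T = 1/5 = 0.2
p(t) = p0 + (pf-p0)*s
= 0.3 + (10.9 - 0.3) * 0.2
= 2.42


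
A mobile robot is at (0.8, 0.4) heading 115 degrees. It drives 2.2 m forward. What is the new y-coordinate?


y_new = y0 + d*sin(theta)
= 0.4 + 2.2*sin(115)
= 0.4 + 1.9939
= 2.3939


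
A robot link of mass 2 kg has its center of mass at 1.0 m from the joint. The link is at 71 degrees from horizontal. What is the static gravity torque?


tau = m*g*L*cos(angle)
= 2 * 9.81 * 1.0 * cos(71 deg)
= 2 * 9.81 * 1.0 * 0.3256
= 6.3876 Nm


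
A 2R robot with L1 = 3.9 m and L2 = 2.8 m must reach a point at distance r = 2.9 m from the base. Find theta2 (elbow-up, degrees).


cos(theta2) = (r^2 - L1^2 - L2^2) / (2*L1*L2)
cos(theta2) = (8.41 - 15.21 - 7.84) / 21.84
cos(theta2) = -0.67033
theta2 = 132.0925 degrees


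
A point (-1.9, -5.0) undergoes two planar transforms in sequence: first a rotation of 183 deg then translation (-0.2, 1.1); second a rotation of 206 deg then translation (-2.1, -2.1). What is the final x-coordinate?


After transform 1:
x1 = cos(183)*-1.9 - sin(183)*-5.0 + -0.2 = 1.4357
y1 = sin(183)*-1.9 + cos(183)*-5.0 + 1.1 = 6.1926
After transform 2:
x2 = cos(206)*1.4357 - sin(206)*6.1926 + -2.1
= -0.6758


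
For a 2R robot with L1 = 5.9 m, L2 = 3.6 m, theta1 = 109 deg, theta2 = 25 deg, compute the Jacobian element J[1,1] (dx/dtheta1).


J[1,1] = -L1*sin(t1) - L2*sin(t1+t2)
= -5.9*sin(109) - 3.6*sin(134)
= -8.1682


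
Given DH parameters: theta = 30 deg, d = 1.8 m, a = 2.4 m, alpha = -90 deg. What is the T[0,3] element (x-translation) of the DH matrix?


T[0,3] = a * cos(theta)
= 2.4 * cos(30 deg)
= 2.4 * 0.866
= 2.0785


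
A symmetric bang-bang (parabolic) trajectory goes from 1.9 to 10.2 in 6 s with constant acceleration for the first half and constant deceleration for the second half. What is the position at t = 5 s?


Symmetric rest-to-rest: each phase covers (pf-p0)/2 in time T/2. 0.5*a*(T/2)^2 = (pf-p0)/2 => a = 4*(pf-p0)/T^2
a = 4*(10.2-1.9)/6^2 = 0.9222
t = 5 is in the deceleration phase (t > T/2).
p = pf - 0.5*a*(T-t)^2 = 10.2 - 0.5*0.9222*1^2
= 9.7389


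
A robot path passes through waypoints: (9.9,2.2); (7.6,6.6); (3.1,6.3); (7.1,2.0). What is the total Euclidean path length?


Segment lengths:
  seg1 = sqrt((-2.3)^2 + (4.4)^2) = 4.9649
  seg2 = sqrt((-4.5)^2 + (-0.3)^2) = 4.51
  seg3 = sqrt((4.0)^2 + (-4.3)^2) = 5.8728
Total = 15.3477


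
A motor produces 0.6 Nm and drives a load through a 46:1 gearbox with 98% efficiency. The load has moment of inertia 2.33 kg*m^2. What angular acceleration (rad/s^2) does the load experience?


tau_out = tau_motor * N * eta
= 0.6 * 46 * 0.98 = 27.048 Nm
alpha = tau_out / I = 27.048 / 2.33
= 11.6086 rad/s^2


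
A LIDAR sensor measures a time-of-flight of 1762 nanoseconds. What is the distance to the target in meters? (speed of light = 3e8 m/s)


tof = 1762 ns = 1.762e-06 s
dist = c * tof / 2
= 3e8 * 1.762e-06 / 2
= 264.3 m


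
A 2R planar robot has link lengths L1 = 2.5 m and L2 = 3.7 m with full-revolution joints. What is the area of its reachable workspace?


r_max = L1 + L2 = 6.2 m
r_min = |L1 - L2| = 1.2 m
Area = pi*(r_max^2 - r_min^2)
= pi*(38.44 - 1.44)
= pi * 37.0
= 116.2389 m^2


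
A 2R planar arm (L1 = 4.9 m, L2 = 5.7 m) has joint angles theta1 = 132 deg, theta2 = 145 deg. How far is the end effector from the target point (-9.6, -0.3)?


End effector via forward kinematics:
x = L1*cos(t1) + L2*cos(t1+t2) = -2.5841
y = L1*sin(t1) + L2*sin(t1+t2) = -2.0161
Distance to target:
d = sqrt((-9.6 - -2.5841)^2 + (-0.3 - -2.0161)^2)
= sqrt(49.2231 + 2.945)
= 7.2227 m


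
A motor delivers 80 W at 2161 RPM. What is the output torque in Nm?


omega = 2161 * 2*pi/60 = 226.2994 rad/s
tau = P / omega = 80 / 226.2994
= 0.3535 Nm


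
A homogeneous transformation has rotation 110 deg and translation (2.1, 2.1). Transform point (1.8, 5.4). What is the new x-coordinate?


x' = cos(theta)*px - sin(theta)*py + tx
= -0.342*1.8 - 0.9397*5.4 + 2.1
= -3.59


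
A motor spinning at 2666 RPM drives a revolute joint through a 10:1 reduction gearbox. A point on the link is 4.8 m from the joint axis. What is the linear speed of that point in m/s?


omega_motor = 2666 * 2*pi/60 = 279.1829 rad/s
omega_joint = omega_motor / 10 = 27.9183 rad/s
v = omega_joint * r = 27.9183 * 4.8
= 134.0078 m/s


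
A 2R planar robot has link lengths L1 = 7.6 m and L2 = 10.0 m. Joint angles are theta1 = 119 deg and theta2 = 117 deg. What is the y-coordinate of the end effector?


Convert angles to radians: theta1 = 2.0769, theta2 = 2.042
y = L1*sin(theta1) + L2*sin(theta1+theta2)
y = 6.6471 + -8.2904
y = -1.6433


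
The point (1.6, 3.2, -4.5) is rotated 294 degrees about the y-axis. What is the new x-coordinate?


Rotation about y-axis: x' = x*cos(theta) + z*sin(theta)
= 1.6 * 0.4067 + -4.5 * -0.9135
= 4.7617


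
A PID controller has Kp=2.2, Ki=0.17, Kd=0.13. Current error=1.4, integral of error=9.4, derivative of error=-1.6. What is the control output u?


u = Kp*e + Ki*int(e) + Kd*de/dt
= 2.2*1.4 + 0.17*9.4 + 0.13*(-1.6)
= 3.08 + 1.598 + -0.208
= 4.47


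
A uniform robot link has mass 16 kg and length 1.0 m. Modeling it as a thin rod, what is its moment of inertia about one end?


I = (1/3) * m * L^2
= (1/3) * 16 * 1.0^2
= 0.333333 * 16 * 1.0
= 5.3333 kg*m^2


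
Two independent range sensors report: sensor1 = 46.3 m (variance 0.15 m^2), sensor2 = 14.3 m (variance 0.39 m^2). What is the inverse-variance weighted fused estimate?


w1 = (1/var1) / (1/var1 + 1/var2)
   = 6.6667 / (6.6667 + 2.5641) = 0.7222
w2 = 1 - w1 = 0.2778
fused = w1*s1 + w2*s2 = 33.4389 + 3.9722
= 37.4111 m


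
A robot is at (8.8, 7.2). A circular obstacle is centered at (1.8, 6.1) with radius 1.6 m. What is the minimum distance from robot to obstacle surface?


center_dist = sqrt((8.8-1.8)^2 + (7.2-6.1)^2)
= sqrt(49.0 + 1.21)
= 7.0859
min_dist = center_dist - radius = 7.0859 - 1.6 = 5.4859 m


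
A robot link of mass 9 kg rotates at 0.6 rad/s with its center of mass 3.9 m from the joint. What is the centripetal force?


F = m * omega^2 * r
= 9 * 0.6^2 * 3.9
= 9 * 0.36 * 3.9
= 12.636 N


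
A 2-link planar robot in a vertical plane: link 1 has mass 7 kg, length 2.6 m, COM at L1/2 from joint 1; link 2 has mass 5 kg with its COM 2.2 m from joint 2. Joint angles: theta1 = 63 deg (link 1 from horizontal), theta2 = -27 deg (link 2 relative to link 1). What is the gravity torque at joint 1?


Horizontal distance from joint 1 to link-1 COM:
  x_c1 = (L1/2)*cos(t1) = 1.3 * 0.454 = 0.5902 m
Horizontal distance from joint 1 to link-2 COM:
  x_c2 = L1*cos(t1) + Lc2*cos(t1+t2)
       = 2.6*0.454 + 2.2*0.809 = 2.9602 m
tau1 = m1*g*x_c1 + m2*g*x_c2
     = 7*9.81*0.5902 + 5*9.81*2.9602
     = 40.5282 + 145.1984
     = 185.7266 Nm


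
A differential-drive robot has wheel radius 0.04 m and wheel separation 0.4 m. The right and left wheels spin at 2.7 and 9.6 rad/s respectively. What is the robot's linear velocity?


vR = r*wR = 0.04*2.7 = 0.108 m/s
vL = r*wL = 0.04*9.6 = 0.384 m/s
v = (vR+vL)/2 = 0.246 m/s
omega = (vR-vL)/L = -0.69 rad/s
linear velocity = 0.246 m/s


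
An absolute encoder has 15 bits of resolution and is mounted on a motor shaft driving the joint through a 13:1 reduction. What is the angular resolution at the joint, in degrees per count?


counts = 2^15 = 32768
effective counts at joint = 32768 * 13 = 425984
resolution = 360 / 425984
= 8.4510e-04 deg/count


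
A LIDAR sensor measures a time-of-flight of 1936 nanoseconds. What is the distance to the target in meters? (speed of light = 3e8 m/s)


tof = 1936 ns = 1.936e-06 s
dist = c * tof / 2
= 3e8 * 1.936e-06 / 2
= 290.4 m


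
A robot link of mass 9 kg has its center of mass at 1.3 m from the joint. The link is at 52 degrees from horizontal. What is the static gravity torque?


tau = m*g*L*cos(angle)
= 9 * 9.81 * 1.3 * cos(52 deg)
= 9 * 9.81 * 1.3 * 0.6157
= 70.6638 Nm


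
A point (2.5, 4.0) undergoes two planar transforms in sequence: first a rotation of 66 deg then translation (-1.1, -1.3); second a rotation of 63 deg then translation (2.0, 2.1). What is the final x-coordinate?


After transform 1:
x1 = cos(66)*2.5 - sin(66)*4.0 + -1.1 = -3.7373
y1 = sin(66)*2.5 + cos(66)*4.0 + -1.3 = 2.6108
After transform 2:
x2 = cos(63)*-3.7373 - sin(63)*2.6108 + 2.0
= -2.023


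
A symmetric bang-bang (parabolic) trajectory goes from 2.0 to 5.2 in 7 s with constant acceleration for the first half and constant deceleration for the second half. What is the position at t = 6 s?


Symmetric rest-to-rest: each phase covers (pf-p0)/2 in time T/2. 0.5*a*(T/2)^2 = (pf-p0)/2 => a = 4*(pf-p0)/T^2
a = 4*(5.2-2.0)/7^2 = 0.2612
t = 6 is in the deceleration phase (t > T/2).
p = pf - 0.5*a*(T-t)^2 = 5.2 - 0.5*0.2612*1^2
= 5.0694


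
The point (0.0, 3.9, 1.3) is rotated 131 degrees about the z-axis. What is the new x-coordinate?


Rotation about z-axis: x' = x*cos(theta) - y*sin(theta)
= 0.0 * -0.6561 - 3.9 * 0.7547
= -2.9434


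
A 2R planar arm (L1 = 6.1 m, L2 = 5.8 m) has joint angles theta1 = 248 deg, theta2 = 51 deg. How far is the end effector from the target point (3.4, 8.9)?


End effector via forward kinematics:
x = L1*cos(t1) + L2*cos(t1+t2) = 0.5268
y = L1*sin(t1) + L2*sin(t1+t2) = -10.7286
Distance to target:
d = sqrt((3.4 - 0.5268)^2 + (8.9 - -10.7286)^2)
= sqrt(8.2553 + 385.2826)
= 19.8378 m


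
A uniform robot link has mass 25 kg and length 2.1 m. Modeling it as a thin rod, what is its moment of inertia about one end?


I = (1/3) * m * L^2
= (1/3) * 25 * 2.1^2
= 0.333333 * 25 * 4.41
= 36.75 kg*m^2


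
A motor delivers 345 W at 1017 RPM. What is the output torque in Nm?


omega = 1017 * 2*pi/60 = 106.5 rad/s
tau = P / omega = 345 / 106.5
= 3.2394 Nm


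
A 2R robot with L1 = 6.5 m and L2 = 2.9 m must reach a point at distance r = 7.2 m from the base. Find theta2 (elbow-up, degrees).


cos(theta2) = (r^2 - L1^2 - L2^2) / (2*L1*L2)
cos(theta2) = (51.84 - 42.25 - 8.41) / 37.7
cos(theta2) = 0.0313
theta2 = 88.2064 degrees


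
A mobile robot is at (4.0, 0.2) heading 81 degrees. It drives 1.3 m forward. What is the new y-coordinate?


y_new = y0 + d*sin(theta)
= 0.2 + 1.3*sin(81)
= 0.2 + 1.284
= 1.484


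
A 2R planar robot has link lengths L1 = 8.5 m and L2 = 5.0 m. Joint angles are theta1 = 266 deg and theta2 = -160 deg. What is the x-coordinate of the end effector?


Convert angles to radians: theta1 = 4.6426, theta2 = -2.7925
x = L1*cos(theta1) + L2*cos(theta1+theta2)
x = -0.5929 + -1.3782
x = -1.9711


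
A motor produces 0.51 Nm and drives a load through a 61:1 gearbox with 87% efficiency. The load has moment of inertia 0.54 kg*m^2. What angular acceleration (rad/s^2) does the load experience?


tau_out = tau_motor * N * eta
= 0.51 * 61 * 0.87 = 27.0657 Nm
alpha = tau_out / I = 27.0657 / 0.54
= 50.1217 rad/s^2


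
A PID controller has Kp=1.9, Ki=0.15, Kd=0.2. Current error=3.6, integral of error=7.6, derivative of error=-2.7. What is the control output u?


u = Kp*e + Ki*int(e) + Kd*de/dt
= 1.9*3.6 + 0.15*7.6 + 0.2*(-2.7)
= 6.84 + 1.14 + -0.54
= 7.44


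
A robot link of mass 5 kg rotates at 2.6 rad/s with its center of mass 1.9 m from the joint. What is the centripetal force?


F = m * omega^2 * r
= 5 * 2.6^2 * 1.9
= 5 * 6.76 * 1.9
= 64.22 N


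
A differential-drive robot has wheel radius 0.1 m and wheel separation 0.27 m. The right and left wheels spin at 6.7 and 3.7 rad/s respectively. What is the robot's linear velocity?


vR = r*wR = 0.1*6.7 = 0.67 m/s
vL = r*wL = 0.1*3.7 = 0.37 m/s
v = (vR+vL)/2 = 0.52 m/s
omega = (vR-vL)/L = 1.1111 rad/s
linear velocity = 0.52 m/s


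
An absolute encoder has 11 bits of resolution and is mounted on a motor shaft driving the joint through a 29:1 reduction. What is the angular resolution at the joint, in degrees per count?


counts = 2^11 = 2048
effective counts at joint = 2048 * 29 = 59392
resolution = 360 / 59392
= 0.0061 deg/count


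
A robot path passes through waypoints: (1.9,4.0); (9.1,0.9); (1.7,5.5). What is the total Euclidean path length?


Segment lengths:
  seg1 = sqrt((7.2)^2 + (-3.1)^2) = 7.839
  seg2 = sqrt((-7.4)^2 + (4.6)^2) = 8.7132
Total = 16.5522


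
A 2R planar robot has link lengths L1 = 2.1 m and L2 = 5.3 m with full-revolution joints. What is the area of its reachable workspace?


r_max = L1 + L2 = 7.4 m
r_min = |L1 - L2| = 3.2 m
Area = pi*(r_max^2 - r_min^2)
= pi*(54.76 - 10.24)
= pi * 44.52
= 139.8637 m^2


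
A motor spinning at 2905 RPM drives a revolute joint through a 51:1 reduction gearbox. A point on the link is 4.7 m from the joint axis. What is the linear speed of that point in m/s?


omega_motor = 2905 * 2*pi/60 = 304.2109 rad/s
omega_joint = omega_motor / 51 = 5.9649 rad/s
v = omega_joint * r = 5.9649 * 4.7
= 28.0351 m/s


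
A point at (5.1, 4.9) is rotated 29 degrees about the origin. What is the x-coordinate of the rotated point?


x' = x*cos(theta) - y*sin(theta)
cos(29 deg) = 0.8746, sin(29 deg) = 0.4848
x' = 5.1 * 0.8746 - 4.9 * 0.4848
= 4.4606 - 2.3756
= 2.085


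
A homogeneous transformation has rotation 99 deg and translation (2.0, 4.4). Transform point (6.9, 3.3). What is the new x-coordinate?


x' = cos(theta)*px - sin(theta)*py + tx
= -0.1564*6.9 - 0.9877*3.3 + 2.0
= -2.3388


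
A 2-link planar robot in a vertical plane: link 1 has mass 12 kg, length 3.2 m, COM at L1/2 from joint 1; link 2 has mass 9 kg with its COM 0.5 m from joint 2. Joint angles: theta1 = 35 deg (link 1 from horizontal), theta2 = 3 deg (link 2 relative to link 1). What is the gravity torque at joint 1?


Horizontal distance from joint 1 to link-1 COM:
  x_c1 = (L1/2)*cos(t1) = 1.6 * 0.8192 = 1.3106 m
Horizontal distance from joint 1 to link-2 COM:
  x_c2 = L1*cos(t1) + Lc2*cos(t1+t2)
       = 3.2*0.8192 + 0.5*0.788 = 3.0153 m
tau1 = m1*g*x_c1 + m2*g*x_c2
     = 12*9.81*1.3106 + 9*9.81*3.0153
     = 154.2889 + 266.2201
     = 420.509 Nm


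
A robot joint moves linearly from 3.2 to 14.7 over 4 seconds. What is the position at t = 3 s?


s = t/T = 3/4 = 0.75
p(t) = p0 + (pf-p0)*s
= 3.2 + (14.7 - 3.2) * 0.75
= 11.825


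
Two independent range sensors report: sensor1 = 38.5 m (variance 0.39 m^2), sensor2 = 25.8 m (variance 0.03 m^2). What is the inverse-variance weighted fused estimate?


w1 = (1/var1) / (1/var1 + 1/var2)
   = 2.5641 / (2.5641 + 33.3333) = 0.0714
w2 = 1 - w1 = 0.9286
fused = w1*s1 + w2*s2 = 2.75 + 23.9571
= 26.7071 m


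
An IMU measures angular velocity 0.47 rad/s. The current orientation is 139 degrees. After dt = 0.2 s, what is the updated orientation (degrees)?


delta_theta = w * dt = 0.47 * 0.2 = 0.094 rad
= 5.3858 deg
theta_new = 139 + 5.3858 = 144.3858 deg


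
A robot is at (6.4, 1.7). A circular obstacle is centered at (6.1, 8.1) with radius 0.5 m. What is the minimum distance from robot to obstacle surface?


center_dist = sqrt((6.4-6.1)^2 + (1.7-8.1)^2)
= sqrt(0.09 + 40.96)
= 6.407
min_dist = center_dist - radius = 6.407 - 0.5 = 5.907 m


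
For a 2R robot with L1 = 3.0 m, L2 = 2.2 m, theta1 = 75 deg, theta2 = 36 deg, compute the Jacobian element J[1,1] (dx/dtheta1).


J[1,1] = -L1*sin(t1) - L2*sin(t1+t2)
= -3.0*sin(75) - 2.2*sin(111)
= -4.9517


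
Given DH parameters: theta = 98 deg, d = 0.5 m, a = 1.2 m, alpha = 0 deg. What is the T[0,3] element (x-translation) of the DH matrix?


T[0,3] = a * cos(theta)
= 1.2 * cos(98 deg)
= 1.2 * -0.1392
= -0.167


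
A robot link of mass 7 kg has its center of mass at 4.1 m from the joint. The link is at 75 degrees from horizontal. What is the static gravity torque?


tau = m*g*L*cos(angle)
= 7 * 9.81 * 4.1 * cos(75 deg)
= 7 * 9.81 * 4.1 * 0.2588
= 72.8697 Nm


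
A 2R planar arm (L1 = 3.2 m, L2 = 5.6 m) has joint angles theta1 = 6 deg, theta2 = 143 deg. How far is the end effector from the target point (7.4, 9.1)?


End effector via forward kinematics:
x = L1*cos(t1) + L2*cos(t1+t2) = -1.6177
y = L1*sin(t1) + L2*sin(t1+t2) = 3.2187
Distance to target:
d = sqrt((7.4 - -1.6177)^2 + (9.1 - 3.2187)^2)
= sqrt(81.3183 + 34.5896)
= 10.7661 m


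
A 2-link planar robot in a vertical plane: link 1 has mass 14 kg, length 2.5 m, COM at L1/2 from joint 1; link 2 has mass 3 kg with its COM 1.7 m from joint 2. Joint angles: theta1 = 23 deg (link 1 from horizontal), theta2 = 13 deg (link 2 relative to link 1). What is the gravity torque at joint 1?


Horizontal distance from joint 1 to link-1 COM:
  x_c1 = (L1/2)*cos(t1) = 1.25 * 0.9205 = 1.1506 m
Horizontal distance from joint 1 to link-2 COM:
  x_c2 = L1*cos(t1) + Lc2*cos(t1+t2)
       = 2.5*0.9205 + 1.7*0.809 = 3.6766 m
tau1 = m1*g*x_c1 + m2*g*x_c2
     = 14*9.81*1.1506 + 3*9.81*3.6766
     = 158.0277 + 108.2021
     = 266.2297 Nm


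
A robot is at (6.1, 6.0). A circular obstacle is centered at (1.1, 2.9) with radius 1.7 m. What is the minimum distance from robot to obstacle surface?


center_dist = sqrt((6.1-1.1)^2 + (6.0-2.9)^2)
= sqrt(25.0 + 9.61)
= 5.883
min_dist = center_dist - radius = 5.883 - 1.7 = 4.183 m


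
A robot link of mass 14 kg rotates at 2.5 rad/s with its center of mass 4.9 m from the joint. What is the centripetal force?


F = m * omega^2 * r
= 14 * 2.5^2 * 4.9
= 14 * 6.25 * 4.9
= 428.75 N


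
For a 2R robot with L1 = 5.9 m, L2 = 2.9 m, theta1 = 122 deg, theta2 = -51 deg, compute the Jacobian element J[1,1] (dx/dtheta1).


J[1,1] = -L1*sin(t1) - L2*sin(t1+t2)
= -5.9*sin(122) - 2.9*sin(71)
= -7.7455


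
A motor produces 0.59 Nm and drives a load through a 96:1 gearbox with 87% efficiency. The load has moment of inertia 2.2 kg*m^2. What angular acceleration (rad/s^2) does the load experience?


tau_out = tau_motor * N * eta
= 0.59 * 96 * 0.87 = 49.2768 Nm
alpha = tau_out / I = 49.2768 / 2.2
= 22.3985 rad/s^2


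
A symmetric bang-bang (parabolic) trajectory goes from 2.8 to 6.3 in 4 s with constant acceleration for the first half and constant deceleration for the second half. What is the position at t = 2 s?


Symmetric rest-to-rest: each phase covers (pf-p0)/2 in time T/2. 0.5*a*(T/2)^2 = (pf-p0)/2 => a = 4*(pf-p0)/T^2
a = 4*(6.3-2.8)/4^2 = 0.875
t = 2 is in the acceleration phase (t <= T/2).
p = p0 + 0.5*a*t^2 = 2.8 + 0.5*0.875*2^2
= 4.55


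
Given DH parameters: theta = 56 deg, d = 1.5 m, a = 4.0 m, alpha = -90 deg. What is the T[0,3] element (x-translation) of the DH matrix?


T[0,3] = a * cos(theta)
= 4.0 * cos(56 deg)
= 4.0 * 0.5592
= 2.2368


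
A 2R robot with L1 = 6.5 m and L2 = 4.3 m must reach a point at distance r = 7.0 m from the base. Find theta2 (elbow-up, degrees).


cos(theta2) = (r^2 - L1^2 - L2^2) / (2*L1*L2)
cos(theta2) = (49.0 - 42.25 - 18.49) / 55.9
cos(theta2) = -0.210018
theta2 = 102.1234 degrees


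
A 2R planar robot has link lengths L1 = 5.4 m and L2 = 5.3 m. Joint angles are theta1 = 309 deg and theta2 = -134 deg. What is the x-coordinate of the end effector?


Convert angles to radians: theta1 = 5.3931, theta2 = -2.3387
x = L1*cos(theta1) + L2*cos(theta1+theta2)
x = 3.3983 + -5.2798
x = -1.8815


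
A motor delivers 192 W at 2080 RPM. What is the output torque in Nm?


omega = 2080 * 2*pi/60 = 217.8171 rad/s
tau = P / omega = 192 / 217.8171
= 0.8815 Nm


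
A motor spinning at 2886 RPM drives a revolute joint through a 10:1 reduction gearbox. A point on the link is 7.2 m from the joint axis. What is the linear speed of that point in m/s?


omega_motor = 2886 * 2*pi/60 = 302.2212 rad/s
omega_joint = omega_motor / 10 = 30.2221 rad/s
v = omega_joint * r = 30.2221 * 7.2
= 217.5993 m/s


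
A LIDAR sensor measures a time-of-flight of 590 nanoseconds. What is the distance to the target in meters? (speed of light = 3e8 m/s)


tof = 590 ns = 5.9e-07 s
dist = c * tof / 2
= 3e8 * 5.9e-07 / 2
= 88.5 m


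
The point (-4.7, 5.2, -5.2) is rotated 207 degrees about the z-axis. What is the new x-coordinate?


Rotation about z-axis: x' = x*cos(theta) - y*sin(theta)
= -4.7 * -0.891 - 5.2 * -0.454
= 6.5485


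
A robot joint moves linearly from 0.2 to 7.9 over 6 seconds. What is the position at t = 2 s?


s = t/T = 2/6 = 0.3333
p(t) = p0 + (pf-p0)*s
= 0.2 + (7.9 - 0.2) * 0.3333
= 2.7667


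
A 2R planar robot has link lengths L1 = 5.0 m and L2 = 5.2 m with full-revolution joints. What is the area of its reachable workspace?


r_max = L1 + L2 = 10.2 m
r_min = |L1 - L2| = 0.2 m
Area = pi*(r_max^2 - r_min^2)
= pi*(104.04 - 0.04)
= pi * 104.0
= 326.7256 m^2


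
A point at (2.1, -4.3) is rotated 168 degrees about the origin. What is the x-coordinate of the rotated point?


x' = x*cos(theta) - y*sin(theta)
cos(168 deg) = -0.9781, sin(168 deg) = 0.2079
x' = 2.1 * -0.9781 - -4.3 * 0.2079
= -2.0541 - -0.894
= -1.1601


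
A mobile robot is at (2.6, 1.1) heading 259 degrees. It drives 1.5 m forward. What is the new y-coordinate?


y_new = y0 + d*sin(theta)
= 1.1 + 1.5*sin(259)
= 1.1 + -1.4724
= -0.3724


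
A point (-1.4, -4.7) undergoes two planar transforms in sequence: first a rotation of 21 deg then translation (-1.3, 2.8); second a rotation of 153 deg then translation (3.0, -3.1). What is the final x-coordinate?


After transform 1:
x1 = cos(21)*-1.4 - sin(21)*-4.7 + -1.3 = -0.9227
y1 = sin(21)*-1.4 + cos(21)*-4.7 + 2.8 = -2.0895
After transform 2:
x2 = cos(153)*-0.9227 - sin(153)*-2.0895 + 3.0
= 4.7707


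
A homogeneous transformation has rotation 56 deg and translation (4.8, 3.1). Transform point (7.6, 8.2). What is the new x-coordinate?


x' = cos(theta)*px - sin(theta)*py + tx
= 0.5592*7.6 - 0.829*8.2 + 4.8
= 2.2518


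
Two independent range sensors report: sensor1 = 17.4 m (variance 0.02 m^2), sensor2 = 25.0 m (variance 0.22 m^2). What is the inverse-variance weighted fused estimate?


w1 = (1/var1) / (1/var1 + 1/var2)
   = 50.0 / (50.0 + 4.5455) = 0.9167
w2 = 1 - w1 = 0.0833
fused = w1*s1 + w2*s2 = 15.95 + 2.0833
= 18.0333 m


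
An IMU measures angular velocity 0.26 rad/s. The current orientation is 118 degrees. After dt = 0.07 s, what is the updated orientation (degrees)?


delta_theta = w * dt = 0.26 * 0.07 = 0.0182 rad
= 1.0428 deg
theta_new = 118 + 1.0428 = 119.0428 deg


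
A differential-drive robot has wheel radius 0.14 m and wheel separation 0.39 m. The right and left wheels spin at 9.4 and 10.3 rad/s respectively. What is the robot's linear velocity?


vR = r*wR = 0.14*9.4 = 1.316 m/s
vL = r*wL = 0.14*10.3 = 1.442 m/s
v = (vR+vL)/2 = 1.379 m/s
omega = (vR-vL)/L = -0.3231 rad/s
linear velocity = 1.379 m/s


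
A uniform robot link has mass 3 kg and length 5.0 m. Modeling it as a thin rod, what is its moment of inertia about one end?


I = (1/3) * m * L^2
= (1/3) * 3 * 5.0^2
= 0.333333 * 3 * 25.0
= 25.0 kg*m^2


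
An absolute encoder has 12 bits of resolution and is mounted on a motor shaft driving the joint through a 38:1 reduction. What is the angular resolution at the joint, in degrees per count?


counts = 2^12 = 4096
effective counts at joint = 4096 * 38 = 155648
resolution = 360 / 155648
= 0.0023 deg/count


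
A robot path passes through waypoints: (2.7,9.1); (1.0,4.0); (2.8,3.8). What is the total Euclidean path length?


Segment lengths:
  seg1 = sqrt((-1.7)^2 + (-5.1)^2) = 5.3759
  seg2 = sqrt((1.8)^2 + (-0.2)^2) = 1.8111
Total = 7.1869


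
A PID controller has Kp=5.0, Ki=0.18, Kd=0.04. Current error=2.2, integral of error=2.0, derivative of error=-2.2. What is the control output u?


u = Kp*e + Ki*int(e) + Kd*de/dt
= 5.0*2.2 + 0.18*2.0 + 0.04*(-2.2)
= 11.0 + 0.36 + -0.088
= 11.272


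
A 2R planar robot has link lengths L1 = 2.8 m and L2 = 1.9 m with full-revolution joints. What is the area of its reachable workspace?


r_max = L1 + L2 = 4.7 m
r_min = |L1 - L2| = 0.9 m
Area = pi*(r_max^2 - r_min^2)
= pi*(22.09 - 0.81)
= pi * 21.28
= 66.8531 m^2


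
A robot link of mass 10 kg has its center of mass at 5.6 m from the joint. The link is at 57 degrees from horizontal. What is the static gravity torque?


tau = m*g*L*cos(angle)
= 10 * 9.81 * 5.6 * cos(57 deg)
= 10 * 9.81 * 5.6 * 0.5446
= 299.2029 Nm


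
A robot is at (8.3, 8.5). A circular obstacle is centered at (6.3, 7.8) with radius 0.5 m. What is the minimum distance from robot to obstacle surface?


center_dist = sqrt((8.3-6.3)^2 + (8.5-7.8)^2)
= sqrt(4.0 + 0.49)
= 2.119
min_dist = center_dist - radius = 2.119 - 0.5 = 1.619 m


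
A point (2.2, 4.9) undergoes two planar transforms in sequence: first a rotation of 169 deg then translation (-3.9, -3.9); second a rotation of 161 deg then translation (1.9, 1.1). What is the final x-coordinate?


After transform 1:
x1 = cos(169)*2.2 - sin(169)*4.9 + -3.9 = -6.9945
y1 = sin(169)*2.2 + cos(169)*4.9 + -3.9 = -8.2902
After transform 2:
x2 = cos(161)*-6.9945 - sin(161)*-8.2902 + 1.9
= 11.2125


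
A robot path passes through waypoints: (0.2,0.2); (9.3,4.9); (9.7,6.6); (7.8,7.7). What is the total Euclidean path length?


Segment lengths:
  seg1 = sqrt((9.1)^2 + (4.7)^2) = 10.2421
  seg2 = sqrt((0.4)^2 + (1.7)^2) = 1.7464
  seg3 = sqrt((-1.9)^2 + (1.1)^2) = 2.1954
Total = 14.1839


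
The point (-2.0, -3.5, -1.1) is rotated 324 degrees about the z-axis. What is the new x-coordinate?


Rotation about z-axis: x' = x*cos(theta) - y*sin(theta)
= -2.0 * 0.809 - -3.5 * -0.5878
= -3.6753


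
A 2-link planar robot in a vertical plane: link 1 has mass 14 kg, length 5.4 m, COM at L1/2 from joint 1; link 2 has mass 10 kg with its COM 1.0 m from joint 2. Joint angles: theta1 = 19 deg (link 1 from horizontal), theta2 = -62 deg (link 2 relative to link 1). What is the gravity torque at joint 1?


Horizontal distance from joint 1 to link-1 COM:
  x_c1 = (L1/2)*cos(t1) = 2.7 * 0.9455 = 2.5529 m
Horizontal distance from joint 1 to link-2 COM:
  x_c2 = L1*cos(t1) + Lc2*cos(t1+t2)
       = 5.4*0.9455 + 1.0*0.7314 = 5.8372 m
tau1 = m1*g*x_c1 + m2*g*x_c2
     = 14*9.81*2.5529 + 10*9.81*5.8372
     = 350.6153 + 572.6248
     = 923.2401 Nm


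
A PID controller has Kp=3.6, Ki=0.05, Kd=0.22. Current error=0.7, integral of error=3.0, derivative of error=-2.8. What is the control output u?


u = Kp*e + Ki*int(e) + Kd*de/dt
= 3.6*0.7 + 0.05*3.0 + 0.22*(-2.8)
= 2.52 + 0.15 + -0.616
= 2.054


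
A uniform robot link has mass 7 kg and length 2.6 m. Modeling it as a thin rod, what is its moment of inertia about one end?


I = (1/3) * m * L^2
= (1/3) * 7 * 2.6^2
= 0.333333 * 7 * 6.76
= 15.7733 kg*m^2


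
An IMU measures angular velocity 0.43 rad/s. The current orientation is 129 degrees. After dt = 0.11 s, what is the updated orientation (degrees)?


delta_theta = w * dt = 0.43 * 0.11 = 0.0473 rad
= 2.7101 deg
theta_new = 129 + 2.7101 = 131.7101 deg


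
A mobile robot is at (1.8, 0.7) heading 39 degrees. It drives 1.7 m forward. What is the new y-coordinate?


y_new = y0 + d*sin(theta)
= 0.7 + 1.7*sin(39)
= 0.7 + 1.0698
= 1.7698


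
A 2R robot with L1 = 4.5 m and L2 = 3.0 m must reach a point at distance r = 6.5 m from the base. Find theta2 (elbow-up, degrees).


cos(theta2) = (r^2 - L1^2 - L2^2) / (2*L1*L2)
cos(theta2) = (42.25 - 20.25 - 9.0) / 27.0
cos(theta2) = 0.481481
theta2 = 61.2178 degrees


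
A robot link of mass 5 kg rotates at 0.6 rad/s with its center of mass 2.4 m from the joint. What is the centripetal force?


F = m * omega^2 * r
= 5 * 0.6^2 * 2.4
= 5 * 0.36 * 2.4
= 4.32 N


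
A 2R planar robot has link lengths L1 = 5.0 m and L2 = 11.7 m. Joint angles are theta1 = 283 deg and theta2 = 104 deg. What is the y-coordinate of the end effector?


Convert angles to radians: theta1 = 4.9393, theta2 = 1.8151
y = L1*sin(theta1) + L2*sin(theta1+theta2)
y = -4.8719 + 5.3117
y = 0.4398


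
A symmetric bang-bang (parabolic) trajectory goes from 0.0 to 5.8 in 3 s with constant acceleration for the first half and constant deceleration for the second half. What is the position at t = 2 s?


Symmetric rest-to-rest: each phase covers (pf-p0)/2 in time T/2. 0.5*a*(T/2)^2 = (pf-p0)/2 => a = 4*(pf-p0)/T^2
a = 4*(5.8-0.0)/3^2 = 2.5778
t = 2 is in the deceleration phase (t > T/2).
p = pf - 0.5*a*(T-t)^2 = 5.8 - 0.5*2.5778*1^2
= 4.5111


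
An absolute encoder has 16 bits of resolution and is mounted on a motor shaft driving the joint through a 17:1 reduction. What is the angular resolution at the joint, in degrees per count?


counts = 2^16 = 65536
effective counts at joint = 65536 * 17 = 1114112
resolution = 360 / 1114112
= 3.2313e-04 deg/count


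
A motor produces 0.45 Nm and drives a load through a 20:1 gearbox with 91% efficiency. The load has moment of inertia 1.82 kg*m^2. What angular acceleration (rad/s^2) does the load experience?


tau_out = tau_motor * N * eta
= 0.45 * 20 * 0.91 = 8.19 Nm
alpha = tau_out / I = 8.19 / 1.82
= 4.5 rad/s^2


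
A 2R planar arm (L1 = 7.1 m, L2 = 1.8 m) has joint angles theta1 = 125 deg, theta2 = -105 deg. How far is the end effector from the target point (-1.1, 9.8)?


End effector via forward kinematics:
x = L1*cos(t1) + L2*cos(t1+t2) = -2.3809
y = L1*sin(t1) + L2*sin(t1+t2) = 6.4316
Distance to target:
d = sqrt((-1.1 - -2.3809)^2 + (9.8 - 6.4316)^2)
= sqrt(1.6408 + 11.346)
= 3.6037 m


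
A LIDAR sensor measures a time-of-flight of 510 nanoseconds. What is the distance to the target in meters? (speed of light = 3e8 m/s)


tof = 510 ns = 5.1e-07 s
dist = c * tof / 2
= 3e8 * 5.1e-07 / 2
= 76.5 m


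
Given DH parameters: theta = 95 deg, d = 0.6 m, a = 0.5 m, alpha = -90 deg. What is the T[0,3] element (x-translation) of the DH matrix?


T[0,3] = a * cos(theta)
= 0.5 * cos(95 deg)
= 0.5 * -0.0872
= -0.0436


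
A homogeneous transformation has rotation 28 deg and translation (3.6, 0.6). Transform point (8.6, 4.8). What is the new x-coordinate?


x' = cos(theta)*px - sin(theta)*py + tx
= 0.8829*8.6 - 0.4695*4.8 + 3.6
= 8.9399


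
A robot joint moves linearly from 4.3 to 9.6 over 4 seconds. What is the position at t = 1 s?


s = t/T = 1/4 = 0.25
p(t) = p0 + (pf-p0)*s
= 4.3 + (9.6 - 4.3) * 0.25
= 5.625


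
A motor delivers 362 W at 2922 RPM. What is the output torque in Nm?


omega = 2922 * 2*pi/60 = 305.9911 rad/s
tau = P / omega = 362 / 305.9911
= 1.183 Nm


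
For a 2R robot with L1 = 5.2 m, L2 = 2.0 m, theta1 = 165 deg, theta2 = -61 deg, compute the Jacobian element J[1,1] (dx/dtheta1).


J[1,1] = -L1*sin(t1) - L2*sin(t1+t2)
= -5.2*sin(165) - 2.0*sin(104)
= -3.2865


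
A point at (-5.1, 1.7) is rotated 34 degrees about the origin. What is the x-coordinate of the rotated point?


x' = x*cos(theta) - y*sin(theta)
cos(34 deg) = 0.829, sin(34 deg) = 0.5592
x' = -5.1 * 0.829 - 1.7 * 0.5592
= -4.2281 - 0.9506
= -5.1787


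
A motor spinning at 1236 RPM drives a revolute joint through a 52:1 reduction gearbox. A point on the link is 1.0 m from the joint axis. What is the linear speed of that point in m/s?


omega_motor = 1236 * 2*pi/60 = 129.4336 rad/s
omega_joint = omega_motor / 52 = 2.4891 rad/s
v = omega_joint * r = 2.4891 * 1.0
= 2.4891 m/s


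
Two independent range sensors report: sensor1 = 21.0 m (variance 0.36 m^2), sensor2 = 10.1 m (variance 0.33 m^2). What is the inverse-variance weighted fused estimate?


w1 = (1/var1) / (1/var1 + 1/var2)
   = 2.7778 / (2.7778 + 3.0303) = 0.4783
w2 = 1 - w1 = 0.5217
fused = w1*s1 + w2*s2 = 10.0435 + 5.2696
= 15.313 m


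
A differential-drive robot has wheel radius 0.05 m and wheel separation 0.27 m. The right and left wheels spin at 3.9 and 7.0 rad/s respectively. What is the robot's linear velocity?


vR = r*wR = 0.05*3.9 = 0.195 m/s
vL = r*wL = 0.05*7.0 = 0.35 m/s
v = (vR+vL)/2 = 0.2725 m/s
omega = (vR-vL)/L = -0.5741 rad/s
linear velocity = 0.2725 m/s


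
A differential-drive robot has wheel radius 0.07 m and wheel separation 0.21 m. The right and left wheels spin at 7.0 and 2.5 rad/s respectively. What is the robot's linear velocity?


vR = r*wR = 0.07*7.0 = 0.49 m/s
vL = r*wL = 0.07*2.5 = 0.175 m/s
v = (vR+vL)/2 = 0.3325 m/s
omega = (vR-vL)/L = 1.5 rad/s
linear velocity = 0.3325 m/s


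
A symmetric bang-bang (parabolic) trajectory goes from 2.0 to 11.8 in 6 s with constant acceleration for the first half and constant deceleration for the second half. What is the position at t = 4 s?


Symmetric rest-to-rest: each phase covers (pf-p0)/2 in time T/2. 0.5*a*(T/2)^2 = (pf-p0)/2 => a = 4*(pf-p0)/T^2
a = 4*(11.8-2.0)/6^2 = 1.0889
t = 4 is in the deceleration phase (t > T/2).
p = pf - 0.5*a*(T-t)^2 = 11.8 - 0.5*1.0889*2^2
= 9.6222


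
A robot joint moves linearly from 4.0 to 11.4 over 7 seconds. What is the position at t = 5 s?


s = t/T = 5/7 = 0.7143
p(t) = p0 + (pf-p0)*s
= 4.0 + (11.4 - 4.0) * 0.7143
= 9.2857


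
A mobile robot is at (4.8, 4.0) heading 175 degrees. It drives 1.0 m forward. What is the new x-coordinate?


x_new = x0 + d*cos(theta)
= 4.8 + 1.0*cos(175)
= 4.8 + -0.9962
= 3.8038


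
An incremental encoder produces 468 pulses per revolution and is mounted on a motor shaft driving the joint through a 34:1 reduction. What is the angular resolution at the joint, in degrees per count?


counts per rev = 468
effective counts at joint = 468 * 34 = 15912
resolution = 360 / 15912
= 0.0226 deg/count


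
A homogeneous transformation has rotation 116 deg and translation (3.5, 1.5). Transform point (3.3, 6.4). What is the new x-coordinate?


x' = cos(theta)*px - sin(theta)*py + tx
= -0.4384*3.3 - 0.8988*6.4 + 3.5
= -3.6989


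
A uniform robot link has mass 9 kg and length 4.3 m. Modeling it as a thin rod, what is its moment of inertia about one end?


I = (1/3) * m * L^2
= (1/3) * 9 * 4.3^2
= 0.333333 * 9 * 18.49
= 55.47 kg*m^2


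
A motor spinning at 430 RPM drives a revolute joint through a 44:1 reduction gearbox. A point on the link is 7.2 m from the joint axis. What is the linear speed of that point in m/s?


omega_motor = 430 * 2*pi/60 = 45.0295 rad/s
omega_joint = omega_motor / 44 = 1.0234 rad/s
v = omega_joint * r = 1.0234 * 7.2
= 7.3685 m/s


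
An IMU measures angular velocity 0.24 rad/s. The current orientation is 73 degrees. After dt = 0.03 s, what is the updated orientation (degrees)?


delta_theta = w * dt = 0.24 * 0.03 = 0.0072 rad
= 0.4125 deg
theta_new = 73 + 0.4125 = 73.4125 deg


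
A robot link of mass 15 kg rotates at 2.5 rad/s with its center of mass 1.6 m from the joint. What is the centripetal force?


F = m * omega^2 * r
= 15 * 2.5^2 * 1.6
= 15 * 6.25 * 1.6
= 150.0 N


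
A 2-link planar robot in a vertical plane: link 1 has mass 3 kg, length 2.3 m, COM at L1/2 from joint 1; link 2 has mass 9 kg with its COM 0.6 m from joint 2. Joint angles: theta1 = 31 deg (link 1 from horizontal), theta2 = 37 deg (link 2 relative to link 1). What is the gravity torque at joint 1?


Horizontal distance from joint 1 to link-1 COM:
  x_c1 = (L1/2)*cos(t1) = 1.15 * 0.8572 = 0.9857 m
Horizontal distance from joint 1 to link-2 COM:
  x_c2 = L1*cos(t1) + Lc2*cos(t1+t2)
       = 2.3*0.8572 + 0.6*0.3746 = 2.1962 m
tau1 = m1*g*x_c1 + m2*g*x_c2
     = 3*9.81*0.9857 + 9*9.81*2.1962
     = 29.0104 + 193.9068
     = 222.9172 Nm


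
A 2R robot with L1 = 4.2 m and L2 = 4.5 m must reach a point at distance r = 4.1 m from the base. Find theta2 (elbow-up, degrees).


cos(theta2) = (r^2 - L1^2 - L2^2) / (2*L1*L2)
cos(theta2) = (16.81 - 17.64 - 20.25) / 37.8
cos(theta2) = -0.557672
theta2 = 123.895 degrees


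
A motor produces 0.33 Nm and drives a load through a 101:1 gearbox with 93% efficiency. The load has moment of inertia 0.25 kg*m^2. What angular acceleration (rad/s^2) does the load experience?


tau_out = tau_motor * N * eta
= 0.33 * 101 * 0.93 = 30.9969 Nm
alpha = tau_out / I = 30.9969 / 0.25
= 123.9876 rad/s^2


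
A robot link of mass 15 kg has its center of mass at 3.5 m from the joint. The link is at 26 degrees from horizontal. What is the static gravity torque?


tau = m*g*L*cos(angle)
= 15 * 9.81 * 3.5 * cos(26 deg)
= 15 * 9.81 * 3.5 * 0.8988
= 462.9014 Nm


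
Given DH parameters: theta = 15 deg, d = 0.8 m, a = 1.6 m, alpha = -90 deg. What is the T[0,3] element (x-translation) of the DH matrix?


T[0,3] = a * cos(theta)
= 1.6 * cos(15 deg)
= 1.6 * 0.9659
= 1.5455


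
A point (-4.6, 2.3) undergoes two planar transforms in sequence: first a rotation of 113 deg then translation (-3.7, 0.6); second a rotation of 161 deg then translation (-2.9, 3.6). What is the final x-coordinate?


After transform 1:
x1 = cos(113)*-4.6 - sin(113)*2.3 + -3.7 = -4.0198
y1 = sin(113)*-4.6 + cos(113)*2.3 + 0.6 = -4.533
After transform 2:
x2 = cos(161)*-4.0198 - sin(161)*-4.533 + -2.9
= 2.3766


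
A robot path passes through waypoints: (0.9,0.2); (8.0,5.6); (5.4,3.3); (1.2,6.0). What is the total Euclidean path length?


Segment lengths:
  seg1 = sqrt((7.1)^2 + (5.4)^2) = 8.9202
  seg2 = sqrt((-2.6)^2 + (-2.3)^2) = 3.4713
  seg3 = sqrt((-4.2)^2 + (2.7)^2) = 4.993
Total = 17.3845


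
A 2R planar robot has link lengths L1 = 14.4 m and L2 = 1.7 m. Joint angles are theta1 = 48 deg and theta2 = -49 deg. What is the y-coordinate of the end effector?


Convert angles to radians: theta1 = 0.8378, theta2 = -0.8552
y = L1*sin(theta1) + L2*sin(theta1+theta2)
y = 10.7013 + -0.0297
y = 10.6716


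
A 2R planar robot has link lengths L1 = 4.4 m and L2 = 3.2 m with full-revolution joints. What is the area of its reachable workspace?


r_max = L1 + L2 = 7.6 m
r_min = |L1 - L2| = 1.2 m
Area = pi*(r_max^2 - r_min^2)
= pi*(57.76 - 1.44)
= pi * 56.32
= 176.9345 m^2


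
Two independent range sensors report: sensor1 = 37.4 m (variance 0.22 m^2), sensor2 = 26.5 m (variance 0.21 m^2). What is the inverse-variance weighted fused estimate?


w1 = (1/var1) / (1/var1 + 1/var2)
   = 4.5455 / (4.5455 + 4.7619) = 0.4884
w2 = 1 - w1 = 0.5116
fused = w1*s1 + w2*s2 = 18.2651 + 13.5581
= 31.8233 m


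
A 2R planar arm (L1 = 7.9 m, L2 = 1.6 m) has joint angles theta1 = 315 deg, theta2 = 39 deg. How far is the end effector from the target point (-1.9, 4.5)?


End effector via forward kinematics:
x = L1*cos(t1) + L2*cos(t1+t2) = 7.1774
y = L1*sin(t1) + L2*sin(t1+t2) = -5.7534
Distance to target:
d = sqrt((-1.9 - 7.1774)^2 + (4.5 - -5.7534)^2)
= sqrt(82.3988 + 105.132)
= 13.6942 m


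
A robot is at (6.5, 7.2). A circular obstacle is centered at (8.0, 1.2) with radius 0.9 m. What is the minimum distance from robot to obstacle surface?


center_dist = sqrt((6.5-8.0)^2 + (7.2-1.2)^2)
= sqrt(2.25 + 36.0)
= 6.1847
min_dist = center_dist - radius = 6.1847 - 0.9 = 5.2847 m


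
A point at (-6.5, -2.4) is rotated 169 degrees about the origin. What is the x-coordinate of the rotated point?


x' = x*cos(theta) - y*sin(theta)
cos(169 deg) = -0.9816, sin(169 deg) = 0.1908
x' = -6.5 * -0.9816 - -2.4 * 0.1908
= 6.3806 - -0.4579
= 6.8385


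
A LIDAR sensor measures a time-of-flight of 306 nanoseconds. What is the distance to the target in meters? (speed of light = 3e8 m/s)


tof = 306 ns = 3.06e-07 s
dist = c * tof / 2
= 3e8 * 3.06e-07 / 2
= 45.9 m


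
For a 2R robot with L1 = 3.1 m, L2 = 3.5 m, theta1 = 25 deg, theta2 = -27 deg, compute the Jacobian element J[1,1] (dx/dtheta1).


J[1,1] = -L1*sin(t1) - L2*sin(t1+t2)
= -3.1*sin(25) - 3.5*sin(-2)
= -1.188


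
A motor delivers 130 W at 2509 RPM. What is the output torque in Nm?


omega = 2509 * 2*pi/60 = 262.7419 rad/s
tau = P / omega = 130 / 262.7419
= 0.4948 Nm
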